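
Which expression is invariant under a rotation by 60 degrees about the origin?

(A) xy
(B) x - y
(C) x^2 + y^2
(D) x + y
C

A rotation by 60 degrees sends (x, y) to (x/2 - sqrt(3)y/2, sqrt(3)x/2 + y/2).
Substitute the transformed coordinates into each option and compare with the original:
(A) xy  ->  (x/2 - sqrt(3)y/2)(sqrt(3)x/2 + y/2) = sqrt(3)x^2/4 - xy/2 - sqrt(3)y^2/4   [differs from xy: not invariant]
(B) x - y  ->  (x/2 - sqrt(3)y/2) - (sqrt(3)x/2 + y/2) = -sqrt(3)x/2 + x/2 - sqrt(3)y/2 - y/2   [differs from x - y: not invariant]
(C) x^2 + y^2  ->  (x/2 - sqrt(3)y/2)^2 + (sqrt(3)x/2 + y/2)^2 = x^2 + y^2   [equals x^2 + y^2: invariant]
(D) x + y  ->  (x/2 - sqrt(3)y/2) + (sqrt(3)x/2 + y/2) = x/2 + sqrt(3)x/2 - sqrt(3)y/2 + y/2   [differs from x + y: not invariant]

Only option (C), x^2 + y^2, is unchanged by the transformation.
Geometrically, x^2 + y^2 is the squared distance from the origin, which every rotation about the origin preserves.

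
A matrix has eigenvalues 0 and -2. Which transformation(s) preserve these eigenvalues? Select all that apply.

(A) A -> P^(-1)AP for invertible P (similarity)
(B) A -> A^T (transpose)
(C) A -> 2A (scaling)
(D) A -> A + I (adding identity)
A and B

Eigenvalues are preserved by:
1. Similarity transformations: A -> P^(-1)AP (same characteristic polynomial)
2. Transpose: A^T has the same eigenvalues as A

Eigenvalues are NOT preserved by:
- Adding identity: eigenvalues become 0+1, -2+1
- Scaling: eigenvalues become 0, -4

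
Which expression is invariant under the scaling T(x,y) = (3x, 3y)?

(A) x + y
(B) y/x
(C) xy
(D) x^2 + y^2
B

Under the uniform scaling T(x,y) = (3x, 3y):
Substitute the transformed coordinates into each option and compare with the original:
(A) x + y  ->  (3x) + (3y) = 3x + 3y   [differs from x + y: not invariant]
(B) y/x  ->  (3y)/(3x) = y/x   [equals y/x: invariant]
(C) xy  ->  (3x)(3y) = 9xy   [differs from xy: not invariant]
(D) x^2 + y^2  ->  (3x)^2 + (3y)^2 = 9x^2 + 9y^2   [differs from x^2 + y^2: not invariant]

Only option (B), y/x, is unchanged by the transformation.
The common factor 3 cancels in a ratio of coordinates, while sums, products and sums of squares pick up factors of 3 or 9.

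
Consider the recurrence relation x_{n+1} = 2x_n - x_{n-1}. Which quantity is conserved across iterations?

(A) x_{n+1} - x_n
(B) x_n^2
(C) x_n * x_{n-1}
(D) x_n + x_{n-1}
A

For the recurrence x_{n+1} = 2x_n - x_{n-1}:

If x_{n+1} = 2x_n - x_{n-1}, then:
x_{n+1} - x_n = x_n - x_{n-1}
The first difference is constant throughout the sequence.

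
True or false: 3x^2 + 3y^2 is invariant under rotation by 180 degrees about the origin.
True

Applying rotation by 180 degrees: x' = x*cos(180 degrees) - y*sin(180 degrees) = -x, y' = x*sin(180 degrees) + y*cos(180 degrees) = -y

Substituting into 3x^2 + 3y^2:
3(-x)^2 + 3(-y)^2
= 3x^2 + 3y^2

This equals the original expression 3x^2 + 3y^2, so it IS invariant.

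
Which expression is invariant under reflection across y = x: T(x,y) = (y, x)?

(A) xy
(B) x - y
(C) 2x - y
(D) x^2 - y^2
A

The map is reflection across y = x: T(x,y) = (y, x).
Substitute the transformed coordinates into each option and compare with the original:
(A) xy  ->  (y)(x) = xy   [equals xy: invariant]
(B) x - y  ->  (y) - (x) = -x + y   [differs from x - y: not invariant]
(C) 2x - y  ->  2(y) - (x) = -x + 2y   [differs from 2x - y: not invariant]
(D) x^2 - y^2  ->  (y)^2 - (x)^2 = -x^2 + y^2   [differs from x^2 - y^2: not invariant]

Only option (A), xy, is unchanged by the transformation.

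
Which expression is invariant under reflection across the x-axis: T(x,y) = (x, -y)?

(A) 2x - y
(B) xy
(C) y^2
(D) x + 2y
C

The map is reflection across the x-axis: T(x,y) = (x, -y).
Substitute the transformed coordinates into each option and compare with the original:
(A) 2x - y  ->  2(x) - (-y) = 2x + y   [differs from 2x - y: not invariant]
(B) xy  ->  (x)(-y) = -xy   [differs from xy: not invariant]
(C) y^2  ->  (-y)^2 = y^2   [equals y^2: invariant]
(D) x + 2y  ->  (x) + 2(-y) = x - 2y   [differs from x + 2y: not invariant]

Only option (C), y^2, is unchanged by the transformation.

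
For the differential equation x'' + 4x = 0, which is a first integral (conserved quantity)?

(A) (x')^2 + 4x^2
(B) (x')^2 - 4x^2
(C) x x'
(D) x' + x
A

A first integral I satisfies dI/dt = 0 along every solution. Differentiate each option and use the equation of motion:
(A) d/dt[(x')^2 + 4x^2] = 2x'x'' + 8x x' = 2x'(-4x) + 8x x' = 0
(B) d/dt[(x')^2 - 4x^2] = 2x'x'' - 8x x' = -16x x', not identically 0
(C) d/dt[x x'] = (x')^2 + x x'' = (x')^2 - 4x^2, not identically 0
(D) d/dt[x' + x] = x'' + x' = -4x + x', not identically 0

Only (A) has zero time-derivative. So the energy-like quantity (x')^2 + 4x^2 is the first integral.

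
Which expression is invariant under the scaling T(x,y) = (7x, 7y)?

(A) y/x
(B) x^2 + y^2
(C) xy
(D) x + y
A

Under the uniform scaling T(x,y) = (7x, 7y):
Substitute the transformed coordinates into each option and compare with the original:
(A) y/x  ->  (7y)/(7x) = y/x   [equals y/x: invariant]
(B) x^2 + y^2  ->  (7x)^2 + (7y)^2 = 49x^2 + 49y^2   [differs from x^2 + y^2: not invariant]
(C) xy  ->  (7x)(7y) = 49xy   [differs from xy: not invariant]
(D) x + y  ->  (7x) + (7y) = 7x + 7y   [differs from x + y: not invariant]

Only option (A), y/x, is unchanged by the transformation.
The common factor 7 cancels in a ratio of coordinates, while sums, products and sums of squares pick up factors of 7 or 49.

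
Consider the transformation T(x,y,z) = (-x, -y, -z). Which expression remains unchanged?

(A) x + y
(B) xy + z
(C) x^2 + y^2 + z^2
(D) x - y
C

Apply T(x,y,z) = (-x, -y, -z) to each option, i.e. replace (x, y, z) by the transformed coordinates.
Substitute the transformed coordinates into each option and compare with the original:
(A) x + y  ->  (-x) + (-y) = -x - y   [differs from x + y: not invariant]
(B) xy + z  ->  (-x)(-y) + (-z) = xy - z   [differs from xy + z: not invariant]
(C) x^2 + y^2 + z^2  ->  (-x)^2 + (-y)^2 + (-z)^2 = x^2 + y^2 + z^2   [equals x^2 + y^2 + z^2: invariant]
(D) x - y  ->  (-x) - (-y) = -x + y   [differs from x - y: not invariant]

Only option (C), x^2 + y^2 + z^2, is unchanged by the transformation.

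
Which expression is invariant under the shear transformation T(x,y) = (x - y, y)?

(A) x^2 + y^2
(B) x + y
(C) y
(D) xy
C

Under the shear T(x,y) = (x - y, y):
Substitute the transformed coordinates into each option and compare with the original:
(A) x^2 + y^2  ->  (x - y)^2 + (y)^2 = x^2 - 2xy + 2y^2   [differs from x^2 + y^2: not invariant]
(B) x + y  ->  (x - y) + (y) = x   [differs from x + y: not invariant]
(C) y  ->  (y) = y   [equals y: invariant]
(D) xy  ->  (x - y)(y) = xy - y^2   [differs from xy: not invariant]

Only option (C), y, is unchanged by the transformation.
A horizontal shear moves points parallel to the x-axis, so the y-coordinate (and any function of y alone) is unchanged.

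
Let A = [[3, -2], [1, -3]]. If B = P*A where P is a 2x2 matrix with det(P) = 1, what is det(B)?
-7

By the multiplicative property of determinants, det(B) = det(P*A) = det(P) * det(A) = det(A),
so the determinant is invariant under multiplication by any determinant-1 matrix; we just need det(A).

det(A) = (3)(-3) - (-2)(1) = -9 - (-2) = -7

Therefore det(B) = 1 * (-7) = -7.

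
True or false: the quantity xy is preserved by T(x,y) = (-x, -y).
True

Substitute T(x,y) = (-x, -y) into the expression and compare with the original.

Original: xy
After applying T: (-x)(-y) = xy

This is identical to the original xy, so the expression is invariant.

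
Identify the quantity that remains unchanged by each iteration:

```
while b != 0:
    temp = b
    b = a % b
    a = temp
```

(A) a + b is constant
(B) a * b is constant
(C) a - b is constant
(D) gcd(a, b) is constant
D

A loop invariant must hold before the first iteration and be re-established by every execution of the body.

(D) gcd(a, b) is constant: One iteration replaces (a, b) by (b, a mod b). Since a mod b = a - q*b for an integer q, any common divisor of a and b divides b and a mod b, and conversely; hence gcd(b, a mod b) = gcd(a, b). For instance (39, 12) -> (12, 3) keeps gcd = 3. At exit b = 0 and a = gcd of the original inputs.

The other options fail:
(A) a + b is constant: e.g. (a, b) = (39, 12) -> (12, 3): the sum goes from 51 to 15.
(B) a * b is constant: e.g. (a, b) = (39, 12) -> (12, 3): the product goes from 468 to 36.
(C) a - b is constant: e.g. (a, b) = (39, 12) -> (12, 3): the difference goes from 27 to 9.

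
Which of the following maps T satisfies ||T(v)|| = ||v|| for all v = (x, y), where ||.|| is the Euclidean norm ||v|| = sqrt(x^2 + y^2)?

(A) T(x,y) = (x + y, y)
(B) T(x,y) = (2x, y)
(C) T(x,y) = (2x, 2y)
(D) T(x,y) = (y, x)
D

A transformation preserves a norm if ||T(v)|| = ||v|| for every v; a single vector where the norm changes rules an option out.

(A) T(x,y) = (x + y, y): v = (0, 1) has norm sqrt((0)^2 + (1)^2) = 1, but T(v) = (1, 1) has norm sqrt(2) -- not preserved.
(B) T(x,y) = (2x, y): v = (1, 0) has norm sqrt((1)^2 + (0)^2) = 1, but T(v) = (2, 0) has norm 2 -- not preserved.
(C) T(x,y) = (2x, 2y): v = (1, 0) has norm sqrt((1)^2 + (0)^2) = 1, but T(v) = (2, 0) has norm 2 -- not preserved.
(D) T(x,y) = (y, x): preserves the norm -- it is an orthogonal map (a rotation/reflection), and (y)^2 + (x)^2 simplifies to x^2 + y^2.

Therefore the answer is (D).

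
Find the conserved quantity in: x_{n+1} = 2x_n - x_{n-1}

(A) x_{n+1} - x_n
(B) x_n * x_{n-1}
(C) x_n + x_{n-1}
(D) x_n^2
A

For the recurrence x_{n+1} = 2x_n - x_{n-1}:

If x_{n+1} = 2x_n - x_{n-1}, then:
x_{n+1} - x_n = x_n - x_{n-1}
The first difference is constant throughout the sequence.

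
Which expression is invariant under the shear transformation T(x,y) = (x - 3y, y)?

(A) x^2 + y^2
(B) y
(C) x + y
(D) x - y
B

Under the shear T(x,y) = (x - 3y, y):
Substitute the transformed coordinates into each option and compare with the original:
(A) x^2 + y^2  ->  (x - 3y)^2 + (y)^2 = x^2 - 6xy + 10y^2   [differs from x^2 + y^2: not invariant]
(B) y  ->  (y) = y   [equals y: invariant]
(C) x + y  ->  (x - 3y) + (y) = x - 2y   [differs from x + y: not invariant]
(D) x - y  ->  (x - 3y) - (y) = x - 4y   [differs from x - y: not invariant]

Only option (B), y, is unchanged by the transformation.
A horizontal shear moves points parallel to the x-axis, so the y-coordinate (and any function of y alone) is unchanged.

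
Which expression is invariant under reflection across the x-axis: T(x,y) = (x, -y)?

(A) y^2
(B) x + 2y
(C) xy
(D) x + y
A

The map is reflection across the x-axis: T(x,y) = (x, -y).
Substitute the transformed coordinates into each option and compare with the original:
(A) y^2  ->  (-y)^2 = y^2   [equals y^2: invariant]
(B) x + 2y  ->  (x) + 2(-y) = x - 2y   [differs from x + 2y: not invariant]
(C) xy  ->  (x)(-y) = -xy   [differs from xy: not invariant]
(D) x + y  ->  (x) + (-y) = x - y   [differs from x + y: not invariant]

Only option (A), y^2, is unchanged by the transformation.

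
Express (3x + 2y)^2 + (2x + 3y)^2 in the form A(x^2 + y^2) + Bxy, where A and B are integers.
13(x^2 + y^2) + 24xy

Expanding: (3x + 2y)^2 = 9x^2 + 12xy + 4y^2
(2x + 3y)^2 = 4x^2 + 12xy + 9y^2
Sum = (9+4)(x^2+y^2) + 24xy = 13(x^2 + y^2) + 24xy
This is symmetric in x and y.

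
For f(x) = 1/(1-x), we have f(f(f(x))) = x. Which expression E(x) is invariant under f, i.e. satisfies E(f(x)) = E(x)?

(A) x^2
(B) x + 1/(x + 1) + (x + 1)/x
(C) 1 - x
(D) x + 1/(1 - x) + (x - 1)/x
D

Replace x by f(x) = 1/(1 - x) in each option and simplify. As a quick numerical cross-check, also compare E(5) with E(f(5)) = E(-1/4).

(A) x^2  ->  (1/(1 - x))^2 = (x - 1)^(-2); check: E(5) = 25 but E(-1/4) = 1/16.   [not invariant]
(B) x + 1/(x + 1) + (x + 1)/x  ->  (1/(1 - x)) + 1/((1/(1 - x)) + 1) + ((1/(1 - x)) + 1)/(1/(1 - x)) = (-x^3 + 6x^2 - 11x + 7)/(x^2 - 3x + 2); check: E(5) = 191/30 but E(-1/4) = -23/12.   [not invariant]
(C) 1 - x  ->  1 - (1/(1 - x)) = x/(x - 1); check: E(5) = -4 but E(-1/4) = 5/4.   [not invariant]
(D) x + 1/(1 - x) + (x - 1)/x  ->  (1/(1 - x)) + 1/(1 - (1/(1 - x))) + ((1/(1 - x)) - 1)/(1/(1 - x)), which simplifies back to x + 1/(1 - x) + (x - 1)/x; check: E(5) = 111/20, E(-1/4) = 111/20.   [invariant]

Only (D) is unchanged. Indeed f(f(x)) = 1/(1 - 1/(1-x)) = (1-x)/(-x) = (x-1)/x, so E(x) = x + f(x) + f(f(x)) is the sum over the whole 3-cycle; applying f just permutes the three terms cyclically (x -> f(x) -> f(f(x)) -> x), leaving the sum unchanged.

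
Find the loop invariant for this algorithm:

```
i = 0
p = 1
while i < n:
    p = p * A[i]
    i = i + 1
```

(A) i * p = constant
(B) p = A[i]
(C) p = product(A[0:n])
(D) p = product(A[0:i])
D

A loop invariant must hold before the first iteration and be re-established by every execution of the body.

(D) p = product(A[0:i]): Initially i = 0 and p = 1 = product of the empty slice A[0:0]. If p = product(A[0:i]) holds at the top of an iteration, the body sets p to product(A[0:i]) * A[i] = product(A[0:i+1]) and then i to i+1, so the property is restored. At exit i = n, giving p = product(A[0:n]).

The other options fail:
(A) i * p = constant: initially i * p = 0, but after one iteration it is 1 * A[0], which is nonzero in general.
(B) p = A[i]: after the first iteration p = A[0] but i = 1; in general p is a product of several elements, not a single one.
(C) p = product(A[0:n]): false before the loop (p = 1, not the full product) -- it only becomes true at exit.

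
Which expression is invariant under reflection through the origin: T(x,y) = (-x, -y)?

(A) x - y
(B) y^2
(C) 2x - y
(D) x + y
B

The map is reflection through the origin: T(x,y) = (-x, -y).
Substitute the transformed coordinates into each option and compare with the original:
(A) x - y  ->  (-x) - (-y) = -x + y   [differs from x - y: not invariant]
(B) y^2  ->  (-y)^2 = y^2   [equals y^2: invariant]
(C) 2x - y  ->  2(-x) - (-y) = -2x + y   [differs from 2x - y: not invariant]
(D) x + y  ->  (-x) + (-y) = -x - y   [differs from x + y: not invariant]

Only option (B), y^2, is unchanged by the transformation.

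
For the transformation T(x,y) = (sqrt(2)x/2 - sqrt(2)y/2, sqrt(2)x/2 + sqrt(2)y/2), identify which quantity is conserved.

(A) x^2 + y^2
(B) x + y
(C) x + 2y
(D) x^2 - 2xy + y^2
A

An expression E(x,y) is invariant under T if E(T(x,y)) = E(x,y). Here T(x,y) = (sqrt(2)x/2 - sqrt(2)y/2, sqrt(2)x/2 + sqrt(2)y/2).
Substitute the transformed coordinates into each option and compare with the original:
(A) x^2 + y^2  ->  (sqrt(2)x/2 - sqrt(2)y/2)^2 + (sqrt(2)x/2 + sqrt(2)y/2)^2 = x^2 + y^2   [equals x^2 + y^2: invariant]
(B) x + y  ->  (sqrt(2)x/2 - sqrt(2)y/2) + (sqrt(2)x/2 + sqrt(2)y/2) = sqrt(2)x   [differs from x + y: not invariant]
(C) x + 2y  ->  (sqrt(2)x/2 - sqrt(2)y/2) + 2(sqrt(2)x/2 + sqrt(2)y/2) = 3sqrt(2)x/2 + sqrt(2)y/2   [differs from x + 2y: not invariant]
(D) x^2 - 2xy + y^2  ->  (sqrt(2)x/2 - sqrt(2)y/2)^2 - 2(sqrt(2)x/2 - sqrt(2)y/2)(sqrt(2)x/2 + sqrt(2)y/2) + (sqrt(2)x/2 + sqrt(2)y/2)^2 = 2y^2   [differs from x^2 - 2xy + y^2: not invariant]

Only option (A), x^2 + y^2, is unchanged by the transformation.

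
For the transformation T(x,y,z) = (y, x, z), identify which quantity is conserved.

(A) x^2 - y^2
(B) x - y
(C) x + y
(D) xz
C

Apply T(x,y,z) = (y, x, z) to each option, i.e. replace (x, y, z) by the transformed coordinates.
Substitute the transformed coordinates into each option and compare with the original:
(A) x^2 - y^2  ->  (y)^2 - (x)^2 = -x^2 + y^2   [differs from x^2 - y^2: not invariant]
(B) x - y  ->  (y) - (x) = -x + y   [differs from x - y: not invariant]
(C) x + y  ->  (y) + (x) = x + y   [equals x + y: invariant]
(D) xz  ->  (y)(z) = yz   [differs from xz: not invariant]

Only option (C), x + y, is unchanged by the transformation.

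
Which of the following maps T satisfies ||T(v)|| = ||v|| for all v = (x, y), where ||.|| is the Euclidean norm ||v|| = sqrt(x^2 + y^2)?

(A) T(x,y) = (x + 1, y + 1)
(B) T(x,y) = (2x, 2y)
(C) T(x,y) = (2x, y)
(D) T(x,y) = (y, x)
D

A transformation preserves a norm if ||T(v)|| = ||v|| for every v; a single vector where the norm changes rules an option out.

(A) T(x,y) = (x + 1, y + 1): v = (1, 0) has norm sqrt((1)^2 + (0)^2) = 1, but T(v) = (2, 1) has norm sqrt(5) -- not preserved.
(B) T(x,y) = (2x, 2y): v = (1, 0) has norm sqrt((1)^2 + (0)^2) = 1, but T(v) = (2, 0) has norm 2 -- not preserved.
(C) T(x,y) = (2x, y): v = (1, 0) has norm sqrt((1)^2 + (0)^2) = 1, but T(v) = (2, 0) has norm 2 -- not preserved.
(D) T(x,y) = (y, x): preserves the norm -- it is an orthogonal map (a rotation/reflection), and (y)^2 + (x)^2 simplifies to x^2 + y^2.

Therefore the answer is (D).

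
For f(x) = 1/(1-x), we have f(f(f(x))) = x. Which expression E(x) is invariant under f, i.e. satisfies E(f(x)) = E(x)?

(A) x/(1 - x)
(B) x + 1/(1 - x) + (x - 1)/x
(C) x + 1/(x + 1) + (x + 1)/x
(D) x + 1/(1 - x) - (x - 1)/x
B

Replace x by f(x) = 1/(1 - x) in each option and simplify. As a quick numerical cross-check, also compare E(4) with E(f(4)) = E(-1/3).

(A) x/(1 - x)  ->  (1/(1 - x))/(1 - (1/(1 - x))) = -1/x; check: E(4) = -4/3 but E(-1/3) = -1/4.   [not invariant]
(B) x + 1/(1 - x) + (x - 1)/x  ->  (1/(1 - x)) + 1/(1 - (1/(1 - x))) + ((1/(1 - x)) - 1)/(1/(1 - x)), which simplifies back to x + 1/(1 - x) + (x - 1)/x; check: E(4) = 53/12, E(-1/3) = 53/12.   [invariant]
(C) x + 1/(x + 1) + (x + 1)/x  ->  (1/(1 - x)) + 1/((1/(1 - x)) + 1) + ((1/(1 - x)) + 1)/(1/(1 - x)) = (-x^3 + 6x^2 - 11x + 7)/(x^2 - 3x + 2); check: E(4) = 109/20 but E(-1/3) = -5/6.   [not invariant]
(D) x + 1/(1 - x) - (x - 1)/x  ->  (1/(1 - x)) + 1/(1 - (1/(1 - x))) - ((1/(1 - x)) - 1)/(1/(1 - x)) = (x^2(1 - x) - x + (x - 1)^2)/(x(x - 1)); check: E(4) = 35/12 but E(-1/3) = -43/12.   [not invariant]

Only (B) is unchanged. Indeed f(f(x)) = 1/(1 - 1/(1-x)) = (1-x)/(-x) = (x-1)/x, so E(x) = x + f(x) + f(f(x)) is the sum over the whole 3-cycle; applying f just permutes the three terms cyclically (x -> f(x) -> f(f(x)) -> x), leaving the sum unchanged.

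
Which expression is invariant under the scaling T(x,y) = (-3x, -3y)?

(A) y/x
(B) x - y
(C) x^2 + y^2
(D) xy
A

Under the uniform scaling T(x,y) = (-3x, -3y):
Substitute the transformed coordinates into each option and compare with the original:
(A) y/x  ->  (-3y)/(-3x) = y/x   [equals y/x: invariant]
(B) x - y  ->  (-3x) - (-3y) = -3x + 3y   [differs from x - y: not invariant]
(C) x^2 + y^2  ->  (-3x)^2 + (-3y)^2 = 9x^2 + 9y^2   [differs from x^2 + y^2: not invariant]
(D) xy  ->  (-3x)(-3y) = 9xy   [differs from xy: not invariant]

Only option (A), y/x, is unchanged by the transformation.
The common factor -3 cancels in a ratio of coordinates, while sums, products and sums of squares pick up factors of -3 or 9.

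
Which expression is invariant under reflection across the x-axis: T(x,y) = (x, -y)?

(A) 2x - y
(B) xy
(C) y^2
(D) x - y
C

The map is reflection across the x-axis: T(x,y) = (x, -y).
Substitute the transformed coordinates into each option and compare with the original:
(A) 2x - y  ->  2(x) - (-y) = 2x + y   [differs from 2x - y: not invariant]
(B) xy  ->  (x)(-y) = -xy   [differs from xy: not invariant]
(C) y^2  ->  (-y)^2 = y^2   [equals y^2: invariant]
(D) x - y  ->  (x) - (-y) = x + y   [differs from x - y: not invariant]

Only option (C), y^2, is unchanged by the transformation.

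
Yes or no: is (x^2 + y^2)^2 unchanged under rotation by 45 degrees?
Yes

Applying rotation by 45 degrees: x' = x*cos(45 degrees) - y*sin(45 degrees) = sqrt(2)x/2 - sqrt(2)y/2, y' = x*sin(45 degrees) + y*cos(45 degrees) = sqrt(2)x/2 + sqrt(2)y/2

Substituting into (x^2 + y^2)^2:
((sqrt(2)x/2 - sqrt(2)y/2)^2 + (sqrt(2)x/2 + sqrt(2)y/2)^2)^2
= x^4 + 2x^2y^2 + y^4 = (x^2 + y^2)^2

This equals the original expression (x^2 + y^2)^2, so it IS invariant.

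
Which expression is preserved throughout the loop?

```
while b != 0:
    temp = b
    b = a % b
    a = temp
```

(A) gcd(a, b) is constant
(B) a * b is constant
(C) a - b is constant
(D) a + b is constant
A

A loop invariant must hold before the first iteration and be re-established by every execution of the body.

(A) gcd(a, b) is constant: One iteration replaces (a, b) by (b, a mod b). Since a mod b = a - q*b for an integer q, any common divisor of a and b divides b and a mod b, and conversely; hence gcd(b, a mod b) = gcd(a, b). For instance (31, 11) -> (11, 9) keeps gcd = 1. At exit b = 0 and a = gcd of the original inputs.

The other options fail:
(B) a * b is constant: e.g. (a, b) = (31, 11) -> (11, 9): the product goes from 341 to 99.
(C) a - b is constant: e.g. (a, b) = (31, 11) -> (11, 9): the difference goes from 20 to 2.
(D) a + b is constant: e.g. (a, b) = (31, 11) -> (11, 9): the sum goes from 42 to 20.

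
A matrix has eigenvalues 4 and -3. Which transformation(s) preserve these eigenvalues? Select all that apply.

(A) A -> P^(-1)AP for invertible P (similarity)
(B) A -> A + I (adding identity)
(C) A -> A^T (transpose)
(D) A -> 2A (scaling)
A and C

Eigenvalues are preserved by:
1. Similarity transformations: A -> P^(-1)AP (same characteristic polynomial)
2. Transpose: A^T has the same eigenvalues as A

Eigenvalues are NOT preserved by:
- Adding identity: eigenvalues become 4+1, -3+1
- Scaling: eigenvalues become 8, -6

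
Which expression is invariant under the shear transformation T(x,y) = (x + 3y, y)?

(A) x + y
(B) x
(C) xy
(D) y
D

Under the shear T(x,y) = (x + 3y, y):
Substitute the transformed coordinates into each option and compare with the original:
(A) x + y  ->  (x + 3y) + (y) = x + 4y   [differs from x + y: not invariant]
(B) x  ->  (x + 3y) = x + 3y   [differs from x: not invariant]
(C) xy  ->  (x + 3y)(y) = xy + 3y^2   [differs from xy: not invariant]
(D) y  ->  (y) = y   [equals y: invariant]

Only option (D), y, is unchanged by the transformation.
A horizontal shear moves points parallel to the x-axis, so the y-coordinate (and any function of y alone) is unchanged.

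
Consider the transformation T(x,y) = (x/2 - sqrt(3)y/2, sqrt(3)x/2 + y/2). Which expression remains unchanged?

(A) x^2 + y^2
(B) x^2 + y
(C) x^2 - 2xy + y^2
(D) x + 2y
A

An expression E(x,y) is invariant under T if E(T(x,y)) = E(x,y). Here T(x,y) = (x/2 - sqrt(3)y/2, sqrt(3)x/2 + y/2).
Substitute the transformed coordinates into each option and compare with the original:
(A) x^2 + y^2  ->  (x/2 - sqrt(3)y/2)^2 + (sqrt(3)x/2 + y/2)^2 = x^2 + y^2   [equals x^2 + y^2: invariant]
(B) x^2 + y  ->  (x/2 - sqrt(3)y/2)^2 + (sqrt(3)x/2 + y/2) = x^2/4 - sqrt(3)xy/2 + sqrt(3)x/2 + 3y^2/4 + y/2   [differs from x^2 + y: not invariant]
(C) x^2 - 2xy + y^2  ->  (x/2 - sqrt(3)y/2)^2 - 2(x/2 - sqrt(3)y/2)(sqrt(3)x/2 + y/2) + (sqrt(3)x/2 + y/2)^2 = -sqrt(3)x^2/2 + x^2 + xy + sqrt(3)y^2/2 + y^2   [differs from x^2 - 2xy + y^2: not invariant]
(D) x + 2y  ->  (x/2 - sqrt(3)y/2) + 2(sqrt(3)x/2 + y/2) = x/2 + sqrt(3)x - sqrt(3)y/2 + y   [differs from x + 2y: not invariant]

Only option (A), x^2 + y^2, is unchanged by the transformation.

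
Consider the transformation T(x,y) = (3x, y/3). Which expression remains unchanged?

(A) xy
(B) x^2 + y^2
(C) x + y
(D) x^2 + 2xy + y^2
A

An expression E(x,y) is invariant under T if E(T(x,y)) = E(x,y). Here T(x,y) = (3x, y/3).
Substitute the transformed coordinates into each option and compare with the original:
(A) xy  ->  (3x)(y/3) = xy   [equals xy: invariant]
(B) x^2 + y^2  ->  (3x)^2 + (y/3)^2 = 9x^2 + y^2/9   [differs from x^2 + y^2: not invariant]
(C) x + y  ->  (3x) + (y/3) = 3x + y/3   [differs from x + y: not invariant]
(D) x^2 + 2xy + y^2  ->  (3x)^2 + 2(3x)(y/3) + (y/3)^2 = 9x^2 + 2xy + y^2/9   [differs from x^2 + 2xy + y^2: not invariant]

Only option (A), xy, is unchanged by the transformation.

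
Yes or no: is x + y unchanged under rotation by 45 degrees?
No

Applying rotation by 45 degrees: x' = x*cos(45 degrees) - y*sin(45 degrees) = sqrt(2)x/2 - sqrt(2)y/2, y' = x*sin(45 degrees) + y*cos(45 degrees) = sqrt(2)x/2 + sqrt(2)y/2

Substituting into x + y:
(sqrt(2)x/2 - sqrt(2)y/2) + (sqrt(2)x/2 + sqrt(2)y/2)
= sqrt(2)x

This differs from the original expression x + y, so it is NOT invariant.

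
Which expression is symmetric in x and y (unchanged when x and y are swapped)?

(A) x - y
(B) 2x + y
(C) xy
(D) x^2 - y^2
C

A symmetric expression is unchanged when the variables are permuted; here the transformation to test is the swap (x, y) -> (y, x).
Substitute the transformed coordinates into each option and compare with the original:
(A) x - y  ->  (y) - (x) = -x + y   [differs from x - y: not invariant]
(B) 2x + y  ->  2(y) + (x) = x + 2y   [differs from 2x + y: not invariant]
(C) xy  ->  (y)(x) = xy   [equals xy: invariant]
(D) x^2 - y^2  ->  (y)^2 - (x)^2 = -x^2 + y^2   [differs from x^2 - y^2: not invariant]

Only option (C), xy, is unchanged by the transformation.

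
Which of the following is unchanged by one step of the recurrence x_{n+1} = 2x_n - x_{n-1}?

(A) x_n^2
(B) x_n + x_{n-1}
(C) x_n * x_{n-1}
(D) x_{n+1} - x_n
D

For the recurrence x_{n+1} = 2x_n - x_{n-1}:

If x_{n+1} = 2x_n - x_{n-1}, then:
x_{n+1} - x_n = x_n - x_{n-1}
The first difference is constant throughout the sequence.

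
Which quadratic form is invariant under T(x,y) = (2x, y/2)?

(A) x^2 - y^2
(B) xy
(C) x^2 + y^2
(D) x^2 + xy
B

T multiplies x by 2 and divides y by 2.
Substitute the transformed coordinates into each option and compare with the original:
(A) x^2 - y^2  ->  (2x)^2 - (y/2)^2 = 4x^2 - y^2/4   [differs from x^2 - y^2: not invariant]
(B) xy  ->  (2x)(y/2) = xy   [equals xy: invariant]
(C) x^2 + y^2  ->  (2x)^2 + (y/2)^2 = 4x^2 + y^2/4   [differs from x^2 + y^2: not invariant]
(D) x^2 + xy  ->  (2x)^2 + (2x)(y/2) = 4x^2 + xy   [differs from x^2 + xy: not invariant]

Only option (B), xy, is unchanged by the transformation.
The factors 2 and 1/2 cancel only in the pure product xy.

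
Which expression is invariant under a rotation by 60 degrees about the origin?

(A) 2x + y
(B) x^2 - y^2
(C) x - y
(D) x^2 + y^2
D

A rotation by 60 degrees sends (x, y) to (x/2 - sqrt(3)y/2, sqrt(3)x/2 + y/2).
Substitute the transformed coordinates into each option and compare with the original:
(A) 2x + y  ->  2(x/2 - sqrt(3)y/2) + (sqrt(3)x/2 + y/2) = sqrt(3)x/2 + x - sqrt(3)y + y/2   [differs from 2x + y: not invariant]
(B) x^2 - y^2  ->  (x/2 - sqrt(3)y/2)^2 - (sqrt(3)x/2 + y/2)^2 = -x^2/2 - sqrt(3)xy + y^2/2   [differs from x^2 - y^2: not invariant]
(C) x - y  ->  (x/2 - sqrt(3)y/2) - (sqrt(3)x/2 + y/2) = -sqrt(3)x/2 + x/2 - sqrt(3)y/2 - y/2   [differs from x - y: not invariant]
(D) x^2 + y^2  ->  (x/2 - sqrt(3)y/2)^2 + (sqrt(3)x/2 + y/2)^2 = x^2 + y^2   [equals x^2 + y^2: invariant]

Only option (D), x^2 + y^2, is unchanged by the transformation.
Geometrically, x^2 + y^2 is the squared distance from the origin, which every rotation about the origin preserves.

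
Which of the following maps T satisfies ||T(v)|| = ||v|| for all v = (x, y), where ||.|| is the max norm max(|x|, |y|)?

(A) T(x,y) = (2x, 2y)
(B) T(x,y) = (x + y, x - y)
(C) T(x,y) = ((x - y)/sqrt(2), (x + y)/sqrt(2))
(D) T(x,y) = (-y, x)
D

A transformation preserves a norm if ||T(v)|| = ||v|| for every v; a single vector where the norm changes rules an option out.

(A) T(x,y) = (2x, 2y): v = (1, 0) has norm max(|1|, |0|) = 1, but T(v) = (2, 0) has norm 2 -- not preserved.
(B) T(x,y) = (x + y, x - y): v = (1, 1) has norm max(|1|, |1|) = 1, but T(v) = (2, 0) has norm 2 -- not preserved.
(C) T(x,y) = ((x - y)/sqrt(2), (x + y)/sqrt(2)): v = (1, 0) has norm max(|1|, |0|) = 1, but T(v) = (sqrt(2)/2, sqrt(2)/2) has norm sqrt(2)/2 -- not preserved.
(D) T(x,y) = (-y, x): preserves the norm -- it only permutes the coordinates and/or flips signs, which leaves max(|x|, |y|) unchanged.

Therefore the answer is (D).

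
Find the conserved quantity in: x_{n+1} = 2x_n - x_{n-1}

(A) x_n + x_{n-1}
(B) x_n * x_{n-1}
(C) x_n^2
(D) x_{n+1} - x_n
D

For the recurrence x_{n+1} = 2x_n - x_{n-1}:

If x_{n+1} = 2x_n - x_{n-1}, then:
x_{n+1} - x_n = x_n - x_{n-1}
The first difference is constant throughout the sequence.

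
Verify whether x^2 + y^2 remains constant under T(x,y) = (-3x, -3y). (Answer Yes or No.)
No

Substitute T(x,y) = (-3x, -3y) into the expression and compare with the original.

Original: x^2 + y^2
After applying T: (-3x)^2 + (-3y)^2 = 9x^2 + 9y^2

This differs from the original x^2 + y^2 (difference: 8x^2 + 8y^2), so the expression is NOT invariant.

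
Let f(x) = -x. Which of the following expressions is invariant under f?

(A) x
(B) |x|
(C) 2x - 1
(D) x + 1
B

For f(x) = -x:
Applying f replaces x by -x. Since |-x| = |x|, the absolute value is unchanged by f, whereas x -> -x, 2x - 1 -> -2x - 1 and x + 1 -> -x + 1 all change.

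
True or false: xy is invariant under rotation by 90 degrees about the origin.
False

Applying rotation by 90 degrees: x' = x*cos(90 degrees) - y*sin(90 degrees) = -y, y' = x*sin(90 degrees) + y*cos(90 degrees) = x

Substituting into xy:
(-y)(x)
= -xy

This differs from the original expression xy, so it is NOT invariant.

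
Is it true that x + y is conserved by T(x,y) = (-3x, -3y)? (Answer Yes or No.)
No

Substitute T(x,y) = (-3x, -3y) into the expression and compare with the original.

Original: x + y
After applying T: (-3x) + (-3y) = -3x - 3y

This differs from the original x + y (difference: -4x - 4y), so the expression is NOT invariant.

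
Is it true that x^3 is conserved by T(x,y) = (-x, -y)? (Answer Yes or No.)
No

Substitute T(x,y) = (-x, -y) into the expression and compare with the original.

Original: x^3
After applying T: (-x)^3 = -x^3

This differs from the original x^3 (difference: -2x^3), so the expression is NOT invariant.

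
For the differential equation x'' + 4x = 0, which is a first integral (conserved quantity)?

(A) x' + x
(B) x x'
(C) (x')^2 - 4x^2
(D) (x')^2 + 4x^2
D

A first integral I satisfies dI/dt = 0 along every solution. Differentiate each option and use the equation of motion:
(A) d/dt[x' + x] = x'' + x' = -4x + x', not identically 0
(B) d/dt[x x'] = (x')^2 + x x'' = (x')^2 - 4x^2, not identically 0
(C) d/dt[(x')^2 - 4x^2] = 2x'x'' - 8x x' = -16x x', not identically 0
(D) d/dt[(x')^2 + 4x^2] = 2x'x'' + 8x x' = 2x'(-4x) + 8x x' = 0

Only (D) has zero time-derivative. So the energy-like quantity (x')^2 + 4x^2 is the first integral.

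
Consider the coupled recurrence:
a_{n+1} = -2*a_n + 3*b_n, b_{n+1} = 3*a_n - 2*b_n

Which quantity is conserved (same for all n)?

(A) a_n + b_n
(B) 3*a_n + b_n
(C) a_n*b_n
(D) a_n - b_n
A

Replace a_n by a_{n+1} = -2*a_n + 3*b_n and b_n by b_{n+1} = 3*a_n - 2*b_n in each option and simplify:
(A) a_n + b_n  ->  (-2*a_n + 3*b_n) + (3*a_n - 2*b_n) = a_n + b_n   [conserved]
(B) 3*a_n + b_n  ->  3*(-2*a_n + 3*b_n) + (3*a_n - 2*b_n) = -3*a_n + 7*b_n   [not conserved]
(C) a_n*b_n  ->  (-2*a_n + 3*b_n)*(3*a_n - 2*b_n) = -6*a_n^2 + 13*a_n*b_n - 6*b_n^2   [not conserved]
(D) a_n - b_n  ->  (-2*a_n + 3*b_n) - (3*a_n - 2*b_n) = -5*a_n + 5*b_n   [not conserved]

Only (A) a_n + b_n returns to itself after one step, so it is the conserved quantity.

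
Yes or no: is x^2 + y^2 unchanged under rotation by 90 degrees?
Yes

Applying rotation by 90 degrees: x' = x*cos(90 degrees) - y*sin(90 degrees) = -y, y' = x*sin(90 degrees) + y*cos(90 degrees) = x

Substituting into x^2 + y^2:
(-y)^2 + (x)^2
= x^2 + y^2

This equals the original expression x^2 + y^2, so it IS invariant.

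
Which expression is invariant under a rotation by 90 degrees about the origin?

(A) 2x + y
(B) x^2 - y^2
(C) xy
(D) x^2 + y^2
D

A rotation by 90 degrees sends (x, y) to (-y, x).
Substitute the transformed coordinates into each option and compare with the original:
(A) 2x + y  ->  2(-y) + (x) = x - 2y   [differs from 2x + y: not invariant]
(B) x^2 - y^2  ->  (-y)^2 - (x)^2 = -x^2 + y^2   [differs from x^2 - y^2: not invariant]
(C) xy  ->  (-y)(x) = -xy   [differs from xy: not invariant]
(D) x^2 + y^2  ->  (-y)^2 + (x)^2 = x^2 + y^2   [equals x^2 + y^2: invariant]

Only option (D), x^2 + y^2, is unchanged by the transformation.
Geometrically, x^2 + y^2 is the squared distance from the origin, which every rotation about the origin preserves.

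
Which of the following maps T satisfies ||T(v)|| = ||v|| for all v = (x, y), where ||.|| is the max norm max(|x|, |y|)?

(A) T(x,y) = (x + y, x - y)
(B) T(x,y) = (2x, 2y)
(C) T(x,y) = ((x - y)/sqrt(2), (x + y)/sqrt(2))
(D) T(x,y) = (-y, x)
D

A transformation preserves a norm if ||T(v)|| = ||v|| for every v; a single vector where the norm changes rules an option out.

(A) T(x,y) = (x + y, x - y): v = (1, 1) has norm max(|1|, |1|) = 1, but T(v) = (2, 0) has norm 2 -- not preserved.
(B) T(x,y) = (2x, 2y): v = (1, 0) has norm max(|1|, |0|) = 1, but T(v) = (2, 0) has norm 2 -- not preserved.
(C) T(x,y) = ((x - y)/sqrt(2), (x + y)/sqrt(2)): v = (1, 0) has norm max(|1|, |0|) = 1, but T(v) = (sqrt(2)/2, sqrt(2)/2) has norm sqrt(2)/2 -- not preserved.
(D) T(x,y) = (-y, x): preserves the norm -- it only permutes the coordinates and/or flips signs, which leaves max(|x|, |y|) unchanged.

Therefore the answer is (D).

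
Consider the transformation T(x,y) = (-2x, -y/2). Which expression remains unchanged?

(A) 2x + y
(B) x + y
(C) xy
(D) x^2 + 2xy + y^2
C

An expression E(x,y) is invariant under T if E(T(x,y)) = E(x,y). Here T(x,y) = (-2x, -y/2).
Substitute the transformed coordinates into each option and compare with the original:
(A) 2x + y  ->  2(-2x) + (-y/2) = -4x - y/2   [differs from 2x + y: not invariant]
(B) x + y  ->  (-2x) + (-y/2) = -2x - y/2   [differs from x + y: not invariant]
(C) xy  ->  (-2x)(-y/2) = xy   [equals xy: invariant]
(D) x^2 + 2xy + y^2  ->  (-2x)^2 + 2(-2x)(-y/2) + (-y/2)^2 = 4x^2 + 2xy + y^2/4   [differs from x^2 + 2xy + y^2: not invariant]

Only option (C), xy, is unchanged by the transformation.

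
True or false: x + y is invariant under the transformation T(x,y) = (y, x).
True

Substitute T(x,y) = (y, x) into the expression and compare with the original.

Original: x + y
After applying T: (y) + (x) = x + y

This is identical to the original x + y, so the expression is invariant.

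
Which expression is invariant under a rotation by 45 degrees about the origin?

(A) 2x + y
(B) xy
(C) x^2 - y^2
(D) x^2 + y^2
D

A rotation by 45 degrees sends (x, y) to (sqrt(2)x/2 - sqrt(2)y/2, sqrt(2)x/2 + sqrt(2)y/2).
Substitute the transformed coordinates into each option and compare with the original:
(A) 2x + y  ->  2(sqrt(2)x/2 - sqrt(2)y/2) + (sqrt(2)x/2 + sqrt(2)y/2) = 3sqrt(2)x/2 - sqrt(2)y/2   [differs from 2x + y: not invariant]
(B) xy  ->  (sqrt(2)x/2 - sqrt(2)y/2)(sqrt(2)x/2 + sqrt(2)y/2) = x^2/2 - y^2/2   [differs from xy: not invariant]
(C) x^2 - y^2  ->  (sqrt(2)x/2 - sqrt(2)y/2)^2 - (sqrt(2)x/2 + sqrt(2)y/2)^2 = -2xy   [differs from x^2 - y^2: not invariant]
(D) x^2 + y^2  ->  (sqrt(2)x/2 - sqrt(2)y/2)^2 + (sqrt(2)x/2 + sqrt(2)y/2)^2 = x^2 + y^2   [equals x^2 + y^2: invariant]

Only option (D), x^2 + y^2, is unchanged by the transformation.
Geometrically, x^2 + y^2 is the squared distance from the origin, which every rotation about the origin preserves.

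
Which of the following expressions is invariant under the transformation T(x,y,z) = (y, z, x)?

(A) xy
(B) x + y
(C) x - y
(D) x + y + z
D

Apply T(x,y,z) = (y, z, x) to each option, i.e. replace (x, y, z) by the transformed coordinates.
Substitute the transformed coordinates into each option and compare with the original:
(A) xy  ->  (y)(z) = yz   [differs from xy: not invariant]
(B) x + y  ->  (y) + (z) = y + z   [differs from x + y: not invariant]
(C) x - y  ->  (y) - (z) = y - z   [differs from x - y: not invariant]
(D) x + y + z  ->  (y) + (z) + (x) = x + y + z   [equals x + y + z: invariant]

Only option (D), x + y + z, is unchanged by the transformation.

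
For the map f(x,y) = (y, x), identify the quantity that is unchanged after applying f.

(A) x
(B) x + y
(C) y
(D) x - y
B

For f(x,y) = (y, x):
After applying f: x' = y, y' = x. So x' + y' = y + x = x + y.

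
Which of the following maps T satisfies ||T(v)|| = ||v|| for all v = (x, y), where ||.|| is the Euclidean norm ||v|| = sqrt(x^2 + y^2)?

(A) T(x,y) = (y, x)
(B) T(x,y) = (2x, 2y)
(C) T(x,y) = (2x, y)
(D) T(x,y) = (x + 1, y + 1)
A

A transformation preserves a norm if ||T(v)|| = ||v|| for every v; a single vector where the norm changes rules an option out.

(A) T(x,y) = (y, x): preserves the norm -- it is an orthogonal map (a rotation/reflection), and (y)^2 + (x)^2 simplifies to x^2 + y^2.
(B) T(x,y) = (2x, 2y): v = (1, 0) has norm sqrt((1)^2 + (0)^2) = 1, but T(v) = (2, 0) has norm 2 -- not preserved.
(C) T(x,y) = (2x, y): v = (1, 0) has norm sqrt((1)^2 + (0)^2) = 1, but T(v) = (2, 0) has norm 2 -- not preserved.
(D) T(x,y) = (x + 1, y + 1): v = (1, 0) has norm sqrt((1)^2 + (0)^2) = 1, but T(v) = (2, 1) has norm sqrt(5) -- not preserved.

Therefore the answer is (A).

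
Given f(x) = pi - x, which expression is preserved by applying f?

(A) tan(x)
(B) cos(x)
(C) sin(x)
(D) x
C

For f(x) = pi - x:
sin(pi - x) = sin(x), so sine is invariant under this transformation.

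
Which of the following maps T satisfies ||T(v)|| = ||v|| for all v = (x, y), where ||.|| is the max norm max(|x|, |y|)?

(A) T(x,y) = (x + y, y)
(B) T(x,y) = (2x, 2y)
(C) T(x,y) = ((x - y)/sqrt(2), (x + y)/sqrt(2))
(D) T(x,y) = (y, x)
D

A transformation preserves a norm if ||T(v)|| = ||v|| for every v; a single vector where the norm changes rules an option out.

(A) T(x,y) = (x + y, y): v = (1, 1) has norm max(|1|, |1|) = 1, but T(v) = (2, 1) has norm 2 -- not preserved.
(B) T(x,y) = (2x, 2y): v = (1, 0) has norm max(|1|, |0|) = 1, but T(v) = (2, 0) has norm 2 -- not preserved.
(C) T(x,y) = ((x - y)/sqrt(2), (x + y)/sqrt(2)): v = (1, 0) has norm max(|1|, |0|) = 1, but T(v) = (sqrt(2)/2, sqrt(2)/2) has norm sqrt(2)/2 -- not preserved.
(D) T(x,y) = (y, x): preserves the norm -- it only permutes the coordinates and/or flips signs, which leaves max(|x|, |y|) unchanged.

Therefore the answer is (D).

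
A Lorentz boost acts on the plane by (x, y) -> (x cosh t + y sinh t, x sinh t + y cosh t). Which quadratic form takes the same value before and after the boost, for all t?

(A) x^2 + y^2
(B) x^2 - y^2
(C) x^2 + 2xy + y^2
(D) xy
B

Write x' = x cosh t + y sinh t, y' = x sinh t + y cosh t and substitute into each option:
(A) x^2 + y^2: (x cosh t + y sinh t)^2 + (x sinh t + y cosh t)^2 = (x^2 + y^2)(cosh^2 t + sinh^2 t) + 4xy sinh t cosh t = (x^2 + y^2) cosh 2t + 2xy sinh 2t   [not invariant for t != 0]
(B) x^2 - y^2: (x cosh t + y sinh t)^2 - (x sinh t + y cosh t)^2 = x^2(cosh^2 t - sinh^2 t) + 2xy(cosh t sinh t - sinh t cosh t) + y^2(sinh^2 t - cosh^2 t) = x^2 - y^2   [invariant, using cosh^2 t - sinh^2 t = 1]
(C) x^2 + 2xy + y^2: (x' + y')^2 with x' + y' = (x + y)(cosh t + sinh t) = (x + y)e^t, so it becomes (x + y)^2 e^(2t)   [not invariant for t != 0]
(D) xy: (x cosh t + y sinh t)(x sinh t + y cosh t) = xy(cosh^2 t + sinh^2 t) + (x^2 + y^2) sinh t cosh t = xy cosh 2t + (x^2 + y^2)(sinh 2t)/2   [not invariant for t != 0]

Only (B) x^2 - y^2 is unchanged; it is the Minkowski form preserved by Lorentz boosts, just as x^2 + y^2 is preserved by ordinary rotations.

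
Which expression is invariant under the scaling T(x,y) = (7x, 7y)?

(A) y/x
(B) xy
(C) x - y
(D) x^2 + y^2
A

Under the uniform scaling T(x,y) = (7x, 7y):
Substitute the transformed coordinates into each option and compare with the original:
(A) y/x  ->  (7y)/(7x) = y/x   [equals y/x: invariant]
(B) xy  ->  (7x)(7y) = 49xy   [differs from xy: not invariant]
(C) x - y  ->  (7x) - (7y) = 7x - 7y   [differs from x - y: not invariant]
(D) x^2 + y^2  ->  (7x)^2 + (7y)^2 = 49x^2 + 49y^2   [differs from x^2 + y^2: not invariant]

Only option (A), y/x, is unchanged by the transformation.
The common factor 7 cancels in a ratio of coordinates, while sums, products and sums of squares pick up factors of 7 or 49.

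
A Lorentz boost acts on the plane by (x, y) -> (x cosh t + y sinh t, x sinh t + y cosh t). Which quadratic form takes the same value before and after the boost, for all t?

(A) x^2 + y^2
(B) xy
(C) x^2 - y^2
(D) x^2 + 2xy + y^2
C

Write x' = x cosh t + y sinh t, y' = x sinh t + y cosh t and substitute into each option:
(A) x^2 + y^2: (x cosh t + y sinh t)^2 + (x sinh t + y cosh t)^2 = (x^2 + y^2)(cosh^2 t + sinh^2 t) + 4xy sinh t cosh t = (x^2 + y^2) cosh 2t + 2xy sinh 2t   [not invariant for t != 0]
(B) xy: (x cosh t + y sinh t)(x sinh t + y cosh t) = xy(cosh^2 t + sinh^2 t) + (x^2 + y^2) sinh t cosh t = xy cosh 2t + (x^2 + y^2)(sinh 2t)/2   [not invariant for t != 0]
(C) x^2 - y^2: (x cosh t + y sinh t)^2 - (x sinh t + y cosh t)^2 = x^2(cosh^2 t - sinh^2 t) + 2xy(cosh t sinh t - sinh t cosh t) + y^2(sinh^2 t - cosh^2 t) = x^2 - y^2   [invariant, using cosh^2 t - sinh^2 t = 1]
(D) x^2 + 2xy + y^2: (x' + y')^2 with x' + y' = (x + y)(cosh t + sinh t) = (x + y)e^t, so it becomes (x + y)^2 e^(2t)   [not invariant for t != 0]

Only (C) x^2 - y^2 is unchanged; it is the Minkowski form preserved by Lorentz boosts, just as x^2 + y^2 is preserved by ordinary rotations.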